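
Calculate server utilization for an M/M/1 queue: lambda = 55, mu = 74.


rho = lambda/mu = 55/74 = 0.7432

0.7432


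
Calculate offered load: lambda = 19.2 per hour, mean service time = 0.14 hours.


Offered load a = lambda * E[S] = 19.2 * 0.14 = 2.69 Erlangs

2.69 Erlangs


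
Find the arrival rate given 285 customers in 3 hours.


lambda = total arrivals / time = 285 / 3 = 95.0 per hour

95.0 per hour


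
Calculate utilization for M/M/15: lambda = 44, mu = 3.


rho = lambda/(c*mu) = 44/(15*3) = 0.9778

0.9778


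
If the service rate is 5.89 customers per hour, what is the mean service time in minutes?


Mean service time = 60/mu = 60/5.89 = 10.19 minutes

10.19 minutes


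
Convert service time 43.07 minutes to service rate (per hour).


mu = 60 / avg_service_time = 60 / 43.07 = 1.39 per hour

1.39 per hour


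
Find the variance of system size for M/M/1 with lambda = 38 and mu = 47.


rho = 38/47; Var(N) = rho/(1-rho)^2 = 22.05

22.05


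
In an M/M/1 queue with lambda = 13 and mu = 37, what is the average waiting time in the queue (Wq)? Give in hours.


rho = 13/37; Wq = rho/(mu - lambda) = 0.0146 hours

0.0146 hours


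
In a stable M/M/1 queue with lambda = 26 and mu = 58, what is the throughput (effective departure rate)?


For a stable queue (lambda < mu), throughput = lambda = 26 per hour

26 per hour


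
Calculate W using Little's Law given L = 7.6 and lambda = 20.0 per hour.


W = L / lambda = 7.6 / 20.0 = 0.38 hours

0.38 hours


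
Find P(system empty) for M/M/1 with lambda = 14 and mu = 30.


P0 = 1 - rho = 1 - 14/30 = 0.5333

0.5333


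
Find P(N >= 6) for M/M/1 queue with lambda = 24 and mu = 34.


P(N >= 6) = rho^6 = (24/34)^6 = 0.1237

0.1237


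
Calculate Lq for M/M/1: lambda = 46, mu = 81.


rho = 46/81; Lq = rho^2/(1-rho) = 0.75

0.75


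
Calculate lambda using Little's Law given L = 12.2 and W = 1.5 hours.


lambda = L / W = 12.2 / 1.5 = 8.13 per hour

8.13 per hour


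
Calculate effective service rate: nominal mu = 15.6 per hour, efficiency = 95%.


Effective rate = mu * efficiency = 15.6 * 0.95 = 14.82 per hour

14.82 per hour


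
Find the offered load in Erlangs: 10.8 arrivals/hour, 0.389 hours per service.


Offered load a = lambda * E[S] = 10.8 * 0.389 = 4.2 Erlangs

4.2 Erlangs


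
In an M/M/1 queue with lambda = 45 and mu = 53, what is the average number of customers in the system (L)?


rho = 45/53; L = rho/(1-rho) = 5.63

5.63


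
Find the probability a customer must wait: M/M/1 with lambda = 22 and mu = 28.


P(wait) = rho = lambda/mu = 22/28 = 0.7857

0.7857


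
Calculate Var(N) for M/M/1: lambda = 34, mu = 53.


rho = 34/53; Var(N) = rho/(1-rho)^2 = 4.99

4.99


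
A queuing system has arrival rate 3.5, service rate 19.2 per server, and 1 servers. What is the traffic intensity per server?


rho = lambda / (c * mu) = 3.5 / (1 * 19.2) = 0.1823

0.1823


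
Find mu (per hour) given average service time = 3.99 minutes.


mu = 60 / avg_service_time = 60 / 3.99 = 15.04 per hour

15.04 per hour


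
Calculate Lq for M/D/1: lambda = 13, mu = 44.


M/D/1: Lq = rho^2 / (2*(1-rho)) where rho = 13/44; Lq = 0.06

0.06


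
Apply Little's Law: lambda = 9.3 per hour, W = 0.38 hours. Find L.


L = lambda * W = 9.3 * 0.38 = 3.53

3.53


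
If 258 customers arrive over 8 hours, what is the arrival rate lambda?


lambda = total arrivals / time = 258 / 8 = 32.25 per hour

32.25 per hour


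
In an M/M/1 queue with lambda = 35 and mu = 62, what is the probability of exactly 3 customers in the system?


rho = 35/62; P(n) = (1-rho)*rho^n = (1-35/62)*(35/62)^3 = 0.0783

0.0783


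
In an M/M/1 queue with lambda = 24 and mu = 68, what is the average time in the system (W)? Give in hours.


W = 1/(mu - lambda) = 1/(68 - 24) = 0.0227 hours

0.0227 hours


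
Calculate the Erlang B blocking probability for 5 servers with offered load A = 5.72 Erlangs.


B(N,A) = (A^N/N!) / sum(A^k/k!, k=0..N) with N=5, A=5.72 = 0.3404

0.3404


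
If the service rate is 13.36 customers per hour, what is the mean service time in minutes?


Mean service time = 60/mu = 60/13.36 = 4.49 minutes

4.49 minutes


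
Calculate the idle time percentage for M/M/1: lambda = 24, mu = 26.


Idle fraction = (1 - rho) * 100 = (1 - 24/26) * 100 = 7.7%

7.7%


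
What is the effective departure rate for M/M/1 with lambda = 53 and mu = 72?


For a stable queue (lambda < mu), throughput = lambda = 53 per hour

53 per hour


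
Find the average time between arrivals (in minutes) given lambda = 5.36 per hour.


Mean interarrival time = 60/lambda = 60/5.36 = 11.19 minutes

11.19 minutes


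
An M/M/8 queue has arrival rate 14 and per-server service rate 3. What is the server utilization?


rho = lambda/(c*mu) = 14/(8*3) = 0.5833

0.5833


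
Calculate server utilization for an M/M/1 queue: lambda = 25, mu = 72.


rho = lambda/mu = 25/72 = 0.3472

0.3472


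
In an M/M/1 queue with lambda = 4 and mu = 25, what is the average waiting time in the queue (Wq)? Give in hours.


rho = 4/25; Wq = rho/(mu - lambda) = 0.0076 hours

0.0076 hours


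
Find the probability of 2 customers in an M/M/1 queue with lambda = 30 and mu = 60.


rho = 30/60; P(n) = (1-rho)*rho^n = (1-30/60)*(30/60)^2 = 0.125

0.125


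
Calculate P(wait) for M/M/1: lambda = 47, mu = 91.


P(wait) = rho = lambda/mu = 47/91 = 0.5165

0.5165


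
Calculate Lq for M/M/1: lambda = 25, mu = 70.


rho = 25/70; Lq = rho^2/(1-rho) = 0.2

0.2


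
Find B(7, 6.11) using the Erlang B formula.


B(N,A) = (A^N/N!) / sum(A^k/k!, k=0..N) with N=7, A=6.11 = 0.1922

0.1922


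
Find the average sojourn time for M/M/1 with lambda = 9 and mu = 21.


W = 1/(mu - lambda) = 1/(21 - 9) = 0.0833 hours

0.0833 hours


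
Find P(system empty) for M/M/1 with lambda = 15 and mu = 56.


P0 = 1 - rho = 1 - 15/56 = 0.7321

0.7321


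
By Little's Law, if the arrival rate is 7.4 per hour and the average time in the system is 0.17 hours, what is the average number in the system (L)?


L = lambda * W = 7.4 * 0.17 = 1.26

1.26


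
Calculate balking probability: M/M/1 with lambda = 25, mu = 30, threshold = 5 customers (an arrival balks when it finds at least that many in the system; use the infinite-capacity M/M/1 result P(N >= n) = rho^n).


P(N >= 5) = rho^5 = (25/30)^5 = 0.4019

0.4019


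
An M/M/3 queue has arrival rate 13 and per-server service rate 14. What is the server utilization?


rho = lambda/(c*mu) = 13/(3*14) = 0.3095

0.3095


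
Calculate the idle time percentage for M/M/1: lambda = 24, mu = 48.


Idle fraction = (1 - rho) * 100 = (1 - 24/48) * 100 = 50.0%

50.0%


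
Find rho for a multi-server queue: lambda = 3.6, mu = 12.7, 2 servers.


rho = lambda / (c * mu) = 3.6 / (2 * 12.7) = 0.1417

0.1417


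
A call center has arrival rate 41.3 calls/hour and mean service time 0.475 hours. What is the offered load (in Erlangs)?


Offered load a = lambda * E[S] = 41.3 * 0.475 = 19.62 Erlangs

19.62 Erlangs


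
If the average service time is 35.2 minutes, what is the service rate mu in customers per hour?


mu = 60 / avg_service_time = 60 / 35.2 = 1.7 per hour

1.7 per hour


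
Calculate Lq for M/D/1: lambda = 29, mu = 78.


M/D/1: Lq = rho^2 / (2*(1-rho)) where rho = 29/78; Lq = 0.11

0.11


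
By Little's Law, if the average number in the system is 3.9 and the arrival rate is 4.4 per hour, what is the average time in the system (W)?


W = L / lambda = 3.9 / 4.4 = 0.8864 hours

0.8864 hours


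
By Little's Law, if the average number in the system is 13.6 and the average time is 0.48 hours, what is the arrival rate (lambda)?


lambda = L / W = 13.6 / 0.48 = 28.33 per hour

28.33 per hour


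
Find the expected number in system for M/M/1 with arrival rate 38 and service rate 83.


rho = 38/83; L = rho/(1-rho) = 0.84

0.84


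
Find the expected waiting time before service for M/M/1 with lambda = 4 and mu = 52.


rho = 4/52; Wq = rho/(mu - lambda) = 0.0016 hours

0.0016 hours


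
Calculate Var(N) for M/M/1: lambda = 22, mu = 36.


rho = 22/36; Var(N) = rho/(1-rho)^2 = 4.04

4.04


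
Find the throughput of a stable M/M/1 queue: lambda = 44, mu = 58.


For a stable queue (lambda < mu), throughput = lambda = 44 per hour

44 per hour


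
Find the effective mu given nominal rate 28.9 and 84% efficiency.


Effective rate = mu * efficiency = 28.9 * 0.84 = 24.28 per hour

24.28 per hour


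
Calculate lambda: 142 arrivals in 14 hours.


lambda = total arrivals / time = 142 / 14 = 10.14 per hour

10.14 per hour


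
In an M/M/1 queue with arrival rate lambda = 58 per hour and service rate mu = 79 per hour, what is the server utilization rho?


rho = lambda/mu = 58/79 = 0.7342

0.7342


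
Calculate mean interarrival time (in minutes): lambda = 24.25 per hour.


Mean interarrival time = 60/lambda = 60/24.25 = 2.47 minutes

2.47 minutes


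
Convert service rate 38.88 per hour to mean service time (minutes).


Mean service time = 60/mu = 60/38.88 = 1.54 minutes

1.54 minutes


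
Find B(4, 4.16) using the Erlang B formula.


B(N,A) = (A^N/N!) / sum(A^k/k!, k=0..N) with N=4, A=4.16 = 0.3259

0.3259


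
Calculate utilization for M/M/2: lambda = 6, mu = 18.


rho = lambda/(c*mu) = 6/(2*18) = 0.1667

0.1667


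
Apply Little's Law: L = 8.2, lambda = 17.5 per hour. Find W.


W = L / lambda = 8.2 / 17.5 = 0.4686 hours

0.4686 hours


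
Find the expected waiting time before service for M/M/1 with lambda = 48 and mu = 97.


rho = 48/97; Wq = rho/(mu - lambda) = 0.0101 hours

0.0101 hours


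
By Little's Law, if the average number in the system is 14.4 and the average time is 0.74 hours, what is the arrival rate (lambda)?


lambda = L / W = 14.4 / 0.74 = 19.46 per hour

19.46 per hour


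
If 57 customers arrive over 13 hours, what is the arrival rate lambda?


lambda = total arrivals / time = 57 / 13 = 4.38 per hour

4.38 per hour


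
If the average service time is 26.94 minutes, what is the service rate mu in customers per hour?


mu = 60 / avg_service_time = 60 / 26.94 = 2.23 per hour

2.23 per hour


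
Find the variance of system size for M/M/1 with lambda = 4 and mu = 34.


rho = 4/34; Var(N) = rho/(1-rho)^2 = 0.15

0.15


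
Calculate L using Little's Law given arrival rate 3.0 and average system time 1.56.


L = lambda * W = 3.0 * 1.56 = 4.68

4.68


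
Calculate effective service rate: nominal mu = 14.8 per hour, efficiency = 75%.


Effective rate = mu * efficiency = 14.8 * 0.75 = 11.1 per hour

11.1 per hour


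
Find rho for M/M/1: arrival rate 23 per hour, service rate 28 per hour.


rho = lambda/mu = 23/28 = 0.8214

0.8214


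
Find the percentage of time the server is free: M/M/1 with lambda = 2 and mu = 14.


Idle fraction = (1 - rho) * 100 = (1 - 2/14) * 100 = 85.7%

85.7%


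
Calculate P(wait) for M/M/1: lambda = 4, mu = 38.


P(wait) = rho = lambda/mu = 4/38 = 0.1053

0.1053


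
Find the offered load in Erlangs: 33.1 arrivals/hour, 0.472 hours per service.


Offered load a = lambda * E[S] = 33.1 * 0.472 = 15.62 Erlangs

15.62 Erlangs


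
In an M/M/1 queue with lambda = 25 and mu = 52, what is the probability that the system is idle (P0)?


P0 = 1 - rho = 1 - 25/52 = 0.5192

0.5192


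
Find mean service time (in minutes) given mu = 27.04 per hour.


Mean service time = 60/mu = 60/27.04 = 2.22 minutes

2.22 minutes


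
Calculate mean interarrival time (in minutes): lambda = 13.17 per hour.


Mean interarrival time = 60/lambda = 60/13.17 = 4.56 minutes

4.56 minutes


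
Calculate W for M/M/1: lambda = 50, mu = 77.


W = 1/(mu - lambda) = 1/(77 - 50) = 0.037 hours

0.037 hours


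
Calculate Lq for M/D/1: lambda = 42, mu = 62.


M/D/1: Lq = rho^2 / (2*(1-rho)) where rho = 42/62; Lq = 0.71

0.71


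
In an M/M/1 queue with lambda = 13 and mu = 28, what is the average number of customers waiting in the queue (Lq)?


rho = 13/28; Lq = rho^2/(1-rho) = 0.4

0.4


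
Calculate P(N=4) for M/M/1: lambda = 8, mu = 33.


rho = 8/33; P(n) = (1-rho)*rho^n = (1-8/33)*(8/33)^4 = 0.0026

0.0026


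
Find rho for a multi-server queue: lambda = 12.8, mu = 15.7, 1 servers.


rho = lambda / (c * mu) = 12.8 / (1 * 15.7) = 0.8153

0.8153


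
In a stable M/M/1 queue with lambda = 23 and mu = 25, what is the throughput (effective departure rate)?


For a stable queue (lambda < mu), throughput = lambda = 23 per hour

23 per hour


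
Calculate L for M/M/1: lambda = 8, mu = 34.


rho = 8/34; L = rho/(1-rho) = 0.31

0.31


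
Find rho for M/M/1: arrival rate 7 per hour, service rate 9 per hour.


rho = lambda/mu = 7/9 = 0.7778

0.7778


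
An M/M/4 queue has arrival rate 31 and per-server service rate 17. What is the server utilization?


rho = lambda/(c*mu) = 31/(4*17) = 0.4559

0.4559


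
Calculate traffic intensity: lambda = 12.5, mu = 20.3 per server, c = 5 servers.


rho = lambda / (c * mu) = 12.5 / (5 * 20.3) = 0.1232

0.1232


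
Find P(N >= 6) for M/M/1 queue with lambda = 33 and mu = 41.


P(N >= 6) = rho^6 = (33/41)^6 = 0.2719

0.2719


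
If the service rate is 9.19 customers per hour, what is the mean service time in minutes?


Mean service time = 60/mu = 60/9.19 = 6.53 minutes

6.53 minutes


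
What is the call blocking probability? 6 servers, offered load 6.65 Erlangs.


B(N,A) = (A^N/N!) / sum(A^k/k!, k=0..N) with N=6, A=6.65 = 0.309

0.309


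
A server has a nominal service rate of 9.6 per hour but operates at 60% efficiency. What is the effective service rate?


Effective rate = mu * efficiency = 9.6 * 0.6 = 5.76 per hour

5.76 per hour


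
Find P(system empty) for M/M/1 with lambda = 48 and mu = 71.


P0 = 1 - rho = 1 - 48/71 = 0.3239

0.3239


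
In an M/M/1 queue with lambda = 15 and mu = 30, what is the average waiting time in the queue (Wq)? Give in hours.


rho = 15/30; Wq = rho/(mu - lambda) = 0.0333 hours

0.0333 hours


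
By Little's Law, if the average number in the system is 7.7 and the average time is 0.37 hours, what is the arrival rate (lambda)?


lambda = L / W = 7.7 / 0.37 = 20.81 per hour

20.81 per hour


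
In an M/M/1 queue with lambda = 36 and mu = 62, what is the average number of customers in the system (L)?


rho = 36/62; L = rho/(1-rho) = 1.38

1.38


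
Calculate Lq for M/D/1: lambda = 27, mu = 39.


M/D/1: Lq = rho^2 / (2*(1-rho)) where rho = 27/39; Lq = 0.78

0.78


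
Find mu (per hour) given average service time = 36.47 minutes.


mu = 60 / avg_service_time = 60 / 36.47 = 1.65 per hour

1.65 per hour


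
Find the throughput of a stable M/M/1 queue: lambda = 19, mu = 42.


For a stable queue (lambda < mu), throughput = lambda = 19 per hour

19 per hour


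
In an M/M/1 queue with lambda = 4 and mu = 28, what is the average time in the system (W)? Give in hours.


W = 1/(mu - lambda) = 1/(28 - 4) = 0.0417 hours

0.0417 hours


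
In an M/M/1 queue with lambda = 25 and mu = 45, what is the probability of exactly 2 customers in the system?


rho = 25/45; P(n) = (1-rho)*rho^n = (1-25/45)*(25/45)^2 = 0.1372

0.1372


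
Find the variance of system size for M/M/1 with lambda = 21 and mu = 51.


rho = 21/51; Var(N) = rho/(1-rho)^2 = 1.19

1.19


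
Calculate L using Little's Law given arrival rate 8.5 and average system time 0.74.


L = lambda * W = 8.5 * 0.74 = 6.29

6.29


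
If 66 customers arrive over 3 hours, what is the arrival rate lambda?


lambda = total arrivals / time = 66 / 3 = 22.0 per hour

22.0 per hour


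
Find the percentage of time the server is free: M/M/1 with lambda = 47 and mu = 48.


Idle fraction = (1 - rho) * 100 = (1 - 47/48) * 100 = 2.1%

2.1%


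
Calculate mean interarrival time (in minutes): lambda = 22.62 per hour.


Mean interarrival time = 60/lambda = 60/22.62 = 2.65 minutes

2.65 minutes


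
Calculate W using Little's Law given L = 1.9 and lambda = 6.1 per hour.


W = L / lambda = 1.9 / 6.1 = 0.3115 hours

0.3115 hours


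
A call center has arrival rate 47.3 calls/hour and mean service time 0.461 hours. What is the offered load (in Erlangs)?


Offered load a = lambda * E[S] = 47.3 * 0.461 = 21.81 Erlangs

21.81 Erlangs


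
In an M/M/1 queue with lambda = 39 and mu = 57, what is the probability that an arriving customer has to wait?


P(wait) = rho = lambda/mu = 39/57 = 0.6842

0.6842


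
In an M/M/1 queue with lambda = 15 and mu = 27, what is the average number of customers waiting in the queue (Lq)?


rho = 15/27; Lq = rho^2/(1-rho) = 0.69

0.69


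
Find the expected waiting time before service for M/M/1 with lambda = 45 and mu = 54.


rho = 45/54; Wq = rho/(mu - lambda) = 0.0926 hours

0.0926 hours


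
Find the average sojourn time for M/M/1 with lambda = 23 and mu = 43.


W = 1/(mu - lambda) = 1/(43 - 23) = 0.05 hours

0.05 hours


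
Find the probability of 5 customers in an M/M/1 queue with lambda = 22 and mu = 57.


rho = 22/57; P(n) = (1-rho)*rho^n = (1-22/57)*(22/57)^5 = 0.0053

0.0053


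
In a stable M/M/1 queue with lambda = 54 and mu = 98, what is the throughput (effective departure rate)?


For a stable queue (lambda < mu), throughput = lambda = 54 per hour

54 per hour


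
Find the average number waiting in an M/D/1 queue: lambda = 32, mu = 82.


M/D/1: Lq = rho^2 / (2*(1-rho)) where rho = 32/82; Lq = 0.12

0.12


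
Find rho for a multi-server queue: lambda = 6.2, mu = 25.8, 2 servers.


rho = lambda / (c * mu) = 6.2 / (2 * 25.8) = 0.1202

0.1202


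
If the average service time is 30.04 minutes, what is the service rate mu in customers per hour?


mu = 60 / avg_service_time = 60 / 30.04 = 2.0 per hour

2.0 per hour


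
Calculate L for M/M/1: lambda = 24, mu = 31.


rho = 24/31; L = rho/(1-rho) = 3.43

3.43


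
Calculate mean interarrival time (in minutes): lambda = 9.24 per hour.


Mean interarrival time = 60/lambda = 60/9.24 = 6.49 minutes

6.49 minutes


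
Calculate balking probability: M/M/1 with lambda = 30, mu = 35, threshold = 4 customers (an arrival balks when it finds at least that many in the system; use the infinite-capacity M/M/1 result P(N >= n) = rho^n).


P(N >= 4) = rho^4 = (30/35)^4 = 0.5398

0.5398


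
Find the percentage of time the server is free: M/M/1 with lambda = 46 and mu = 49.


Idle fraction = (1 - rho) * 100 = (1 - 46/49) * 100 = 6.1%

6.1%


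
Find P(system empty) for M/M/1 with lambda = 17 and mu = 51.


P0 = 1 - rho = 1 - 17/51 = 0.6667

0.6667


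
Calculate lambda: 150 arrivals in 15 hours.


lambda = total arrivals / time = 150 / 15 = 10.0 per hour

10.0 per hour


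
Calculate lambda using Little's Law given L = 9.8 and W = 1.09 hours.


lambda = L / W = 9.8 / 1.09 = 8.99 per hour

8.99 per hour


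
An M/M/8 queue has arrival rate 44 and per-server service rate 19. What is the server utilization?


rho = lambda/(c*mu) = 44/(8*19) = 0.2895

0.2895


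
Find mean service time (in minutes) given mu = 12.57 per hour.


Mean service time = 60/mu = 60/12.57 = 4.77 minutes

4.77 minutes


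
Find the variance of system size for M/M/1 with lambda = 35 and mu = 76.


rho = 35/76; Var(N) = rho/(1-rho)^2 = 1.58

1.58


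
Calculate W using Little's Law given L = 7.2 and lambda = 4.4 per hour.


W = L / lambda = 7.2 / 4.4 = 1.6364 hours

1.6364 hours


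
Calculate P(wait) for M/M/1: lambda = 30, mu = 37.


P(wait) = rho = lambda/mu = 30/37 = 0.8108

0.8108


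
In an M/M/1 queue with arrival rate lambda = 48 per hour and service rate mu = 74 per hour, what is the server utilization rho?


rho = lambda/mu = 48/74 = 0.6486

0.6486


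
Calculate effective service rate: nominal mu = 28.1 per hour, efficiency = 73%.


Effective rate = mu * efficiency = 28.1 * 0.73 = 20.51 per hour

20.51 per hour


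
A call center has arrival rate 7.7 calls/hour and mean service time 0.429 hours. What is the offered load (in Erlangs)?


Offered load a = lambda * E[S] = 7.7 * 0.429 = 3.3 Erlangs

3.3 Erlangs


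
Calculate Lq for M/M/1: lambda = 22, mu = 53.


rho = 22/53; Lq = rho^2/(1-rho) = 0.29

0.29


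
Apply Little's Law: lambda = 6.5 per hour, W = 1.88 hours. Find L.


L = lambda * W = 6.5 * 1.88 = 12.22

12.22


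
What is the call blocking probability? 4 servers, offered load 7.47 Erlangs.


B(N,A) = (A^N/N!) / sum(A^k/k!, k=0..N) with N=4, A=7.47 = 0.5507

0.5507


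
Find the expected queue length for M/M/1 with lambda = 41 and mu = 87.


rho = 41/87; Lq = rho^2/(1-rho) = 0.42

0.42


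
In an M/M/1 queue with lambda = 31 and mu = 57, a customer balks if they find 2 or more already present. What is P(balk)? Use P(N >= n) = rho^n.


P(N >= 2) = rho^2 = (31/57)^2 = 0.2958

0.2958


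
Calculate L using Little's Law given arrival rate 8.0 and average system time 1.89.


L = lambda * W = 8.0 * 1.89 = 15.12

15.12


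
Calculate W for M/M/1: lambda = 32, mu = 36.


W = 1/(mu - lambda) = 1/(36 - 32) = 0.25 hours

0.25 hours


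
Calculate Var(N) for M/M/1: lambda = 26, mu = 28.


rho = 26/28; Var(N) = rho/(1-rho)^2 = 182.0

182.0


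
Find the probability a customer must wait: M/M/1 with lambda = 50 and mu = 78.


P(wait) = rho = lambda/mu = 50/78 = 0.641

0.641


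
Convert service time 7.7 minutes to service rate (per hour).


mu = 60 / avg_service_time = 60 / 7.7 = 7.79 per hour

7.79 per hour


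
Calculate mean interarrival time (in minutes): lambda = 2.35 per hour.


Mean interarrival time = 60/lambda = 60/2.35 = 25.53 minutes

25.53 minutes


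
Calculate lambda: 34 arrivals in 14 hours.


lambda = total arrivals / time = 34 / 14 = 2.43 per hour

2.43 per hour


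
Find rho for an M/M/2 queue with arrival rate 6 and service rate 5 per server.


rho = lambda/(c*mu) = 6/(2*5) = 0.6

0.6


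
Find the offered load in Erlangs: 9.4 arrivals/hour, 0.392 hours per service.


Offered load a = lambda * E[S] = 9.4 * 0.392 = 3.68 Erlangs

3.68 Erlangs


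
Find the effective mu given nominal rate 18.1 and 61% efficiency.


Effective rate = mu * efficiency = 18.1 * 0.61 = 11.04 per hour

11.04 per hour


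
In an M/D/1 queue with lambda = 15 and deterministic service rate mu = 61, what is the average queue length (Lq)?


M/D/1: Lq = rho^2 / (2*(1-rho)) where rho = 15/61; Lq = 0.04

0.04


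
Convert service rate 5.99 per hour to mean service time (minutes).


Mean service time = 60/mu = 60/5.99 = 10.02 minutes

10.02 minutes


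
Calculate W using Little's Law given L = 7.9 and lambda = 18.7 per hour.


W = L / lambda = 7.9 / 18.7 = 0.4225 hours

0.4225 hours


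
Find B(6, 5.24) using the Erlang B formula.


B(N,A) = (A^N/N!) / sum(A^k/k!, k=0..N) with N=6, A=5.24 = 0.2098

0.2098


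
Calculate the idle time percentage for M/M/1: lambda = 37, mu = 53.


Idle fraction = (1 - rho) * 100 = (1 - 37/53) * 100 = 30.2%

30.2%


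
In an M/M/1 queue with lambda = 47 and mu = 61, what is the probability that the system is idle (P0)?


P0 = 1 - rho = 1 - 47/61 = 0.2295

0.2295


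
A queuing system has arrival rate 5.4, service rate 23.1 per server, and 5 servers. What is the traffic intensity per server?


rho = lambda / (c * mu) = 5.4 / (5 * 23.1) = 0.0468

0.0468


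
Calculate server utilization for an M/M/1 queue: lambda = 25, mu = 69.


rho = lambda/mu = 25/69 = 0.3623

0.3623


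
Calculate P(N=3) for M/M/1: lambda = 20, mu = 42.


rho = 20/42; P(n) = (1-rho)*rho^n = (1-20/42)*(20/42)^3 = 0.0566

0.0566


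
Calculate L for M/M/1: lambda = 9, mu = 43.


rho = 9/43; L = rho/(1-rho) = 0.26

0.26


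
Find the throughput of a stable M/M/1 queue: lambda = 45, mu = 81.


For a stable queue (lambda < mu), throughput = lambda = 45 per hour

45 per hour


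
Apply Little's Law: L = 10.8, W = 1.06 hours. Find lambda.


lambda = L / W = 10.8 / 1.06 = 10.19 per hour

10.19 per hour


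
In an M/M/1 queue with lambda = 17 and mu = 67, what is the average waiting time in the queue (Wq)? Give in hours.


rho = 17/67; Wq = rho/(mu - lambda) = 0.0051 hours

0.0051 hours


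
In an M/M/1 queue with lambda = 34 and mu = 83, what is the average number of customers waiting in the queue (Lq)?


rho = 34/83; Lq = rho^2/(1-rho) = 0.28

0.28


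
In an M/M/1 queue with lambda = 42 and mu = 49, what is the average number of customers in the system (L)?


rho = 42/49; L = rho/(1-rho) = 6.0

6.0


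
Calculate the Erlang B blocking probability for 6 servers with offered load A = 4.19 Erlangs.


B(N,A) = (A^N/N!) / sum(A^k/k!, k=0..N) with N=6, A=4.19 = 0.131

0.131


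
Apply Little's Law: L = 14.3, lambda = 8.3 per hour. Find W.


W = L / lambda = 14.3 / 8.3 = 1.7229 hours

1.7229 hours


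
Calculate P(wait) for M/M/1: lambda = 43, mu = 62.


P(wait) = rho = lambda/mu = 43/62 = 0.6935

0.6935


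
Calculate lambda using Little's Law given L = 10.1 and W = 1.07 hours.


lambda = L / W = 10.1 / 1.07 = 9.44 per hour

9.44 per hour


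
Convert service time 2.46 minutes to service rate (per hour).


mu = 60 / avg_service_time = 60 / 2.46 = 24.39 per hour

24.39 per hour


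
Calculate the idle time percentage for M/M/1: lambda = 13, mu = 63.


Idle fraction = (1 - rho) * 100 = (1 - 13/63) * 100 = 79.4%

79.4%


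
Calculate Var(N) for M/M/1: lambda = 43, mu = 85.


rho = 43/85; Var(N) = rho/(1-rho)^2 = 2.07

2.07


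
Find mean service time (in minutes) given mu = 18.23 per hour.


Mean service time = 60/mu = 60/18.23 = 3.29 minutes

3.29 minutes


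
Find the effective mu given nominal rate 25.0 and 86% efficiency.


Effective rate = mu * efficiency = 25.0 * 0.86 = 21.5 per hour

21.5 per hour


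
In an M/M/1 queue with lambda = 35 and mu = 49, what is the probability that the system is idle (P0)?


P0 = 1 - rho = 1 - 35/49 = 0.2857

0.2857


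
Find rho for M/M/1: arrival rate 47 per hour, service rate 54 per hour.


rho = lambda/mu = 47/54 = 0.8704

0.8704


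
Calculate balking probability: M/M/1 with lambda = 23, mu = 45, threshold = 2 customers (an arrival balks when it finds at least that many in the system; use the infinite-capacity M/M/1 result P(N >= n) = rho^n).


P(N >= 2) = rho^2 = (23/45)^2 = 0.2612

0.2612


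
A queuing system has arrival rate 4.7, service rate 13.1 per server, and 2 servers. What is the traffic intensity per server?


rho = lambda / (c * mu) = 4.7 / (2 * 13.1) = 0.1794

0.1794


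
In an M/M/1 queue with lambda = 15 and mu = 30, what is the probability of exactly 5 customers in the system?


rho = 15/30; P(n) = (1-rho)*rho^n = (1-15/30)*(15/30)^5 = 0.0156

0.0156


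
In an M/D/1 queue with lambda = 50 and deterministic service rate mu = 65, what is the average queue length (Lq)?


M/D/1: Lq = rho^2 / (2*(1-rho)) where rho = 50/65; Lq = 1.28

1.28


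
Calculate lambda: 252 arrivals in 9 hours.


lambda = total arrivals / time = 252 / 9 = 28.0 per hour

28.0 per hour


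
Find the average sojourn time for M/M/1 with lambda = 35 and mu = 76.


W = 1/(mu - lambda) = 1/(76 - 35) = 0.0244 hours

0.0244 hours


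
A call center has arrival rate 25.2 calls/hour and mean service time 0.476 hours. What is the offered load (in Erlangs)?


Offered load a = lambda * E[S] = 25.2 * 0.476 = 12.0 Erlangs

12.0 Erlangs


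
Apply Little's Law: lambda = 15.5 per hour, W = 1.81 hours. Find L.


L = lambda * W = 15.5 * 1.81 = 28.06

28.06


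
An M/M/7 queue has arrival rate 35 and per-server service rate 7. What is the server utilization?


rho = lambda/(c*mu) = 35/(7*7) = 0.7143

0.7143


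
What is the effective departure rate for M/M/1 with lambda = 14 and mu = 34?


For a stable queue (lambda < mu), throughput = lambda = 14 per hour

14 per hour


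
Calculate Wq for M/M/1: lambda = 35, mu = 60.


rho = 35/60; Wq = rho/(mu - lambda) = 0.0233 hours

0.0233 hours


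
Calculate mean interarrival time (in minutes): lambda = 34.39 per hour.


Mean interarrival time = 60/lambda = 60/34.39 = 1.74 minutes

1.74 minutes


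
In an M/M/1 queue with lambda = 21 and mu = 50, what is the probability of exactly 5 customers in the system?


rho = 21/50; P(n) = (1-rho)*rho^n = (1-21/50)*(21/50)^5 = 0.0076

0.0076


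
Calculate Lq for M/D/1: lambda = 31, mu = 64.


M/D/1: Lq = rho^2 / (2*(1-rho)) where rho = 31/64; Lq = 0.23

0.23


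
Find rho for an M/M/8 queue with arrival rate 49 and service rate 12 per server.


rho = lambda/(c*mu) = 49/(8*12) = 0.5104

0.5104


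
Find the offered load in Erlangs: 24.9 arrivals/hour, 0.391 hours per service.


Offered load a = lambda * E[S] = 24.9 * 0.391 = 9.74 Erlangs

9.74 Erlangs


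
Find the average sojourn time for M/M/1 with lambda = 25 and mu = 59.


W = 1/(mu - lambda) = 1/(59 - 25) = 0.0294 hours

0.0294 hours


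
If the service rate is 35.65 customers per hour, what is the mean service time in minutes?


Mean service time = 60/mu = 60/35.65 = 1.68 minutes

1.68 minutes


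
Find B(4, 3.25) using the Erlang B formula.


B(N,A) = (A^N/N!) / sum(A^k/k!, k=0..N) with N=4, A=3.25 = 0.2336

0.2336


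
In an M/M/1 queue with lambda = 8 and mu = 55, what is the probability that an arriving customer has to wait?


P(wait) = rho = lambda/mu = 8/55 = 0.1455

0.1455


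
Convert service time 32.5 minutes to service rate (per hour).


mu = 60 / avg_service_time = 60 / 32.5 = 1.85 per hour

1.85 per hour


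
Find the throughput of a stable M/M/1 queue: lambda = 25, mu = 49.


For a stable queue (lambda < mu), throughput = lambda = 25 per hour

25 per hour


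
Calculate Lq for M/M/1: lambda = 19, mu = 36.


rho = 19/36; Lq = rho^2/(1-rho) = 0.59

0.59


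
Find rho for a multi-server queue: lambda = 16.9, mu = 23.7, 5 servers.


rho = lambda / (c * mu) = 16.9 / (5 * 23.7) = 0.1426

0.1426


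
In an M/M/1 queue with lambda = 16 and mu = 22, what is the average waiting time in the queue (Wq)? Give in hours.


rho = 16/22; Wq = rho/(mu - lambda) = 0.1212 hours

0.1212 hours


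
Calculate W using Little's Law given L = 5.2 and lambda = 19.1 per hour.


W = L / lambda = 5.2 / 19.1 = 0.2723 hours

0.2723 hours


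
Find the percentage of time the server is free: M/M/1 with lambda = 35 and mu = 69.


Idle fraction = (1 - rho) * 100 = (1 - 35/69) * 100 = 49.3%

49.3%


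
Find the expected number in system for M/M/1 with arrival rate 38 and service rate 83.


rho = 38/83; L = rho/(1-rho) = 0.84

0.84


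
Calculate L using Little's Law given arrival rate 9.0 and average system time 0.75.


L = lambda * W = 9.0 * 0.75 = 6.75

6.75


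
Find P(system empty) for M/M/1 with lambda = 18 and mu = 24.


P0 = 1 - rho = 1 - 18/24 = 0.25

0.25


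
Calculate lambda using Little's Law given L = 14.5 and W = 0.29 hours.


lambda = L / W = 14.5 / 0.29 = 50.0 per hour

50.0 per hour


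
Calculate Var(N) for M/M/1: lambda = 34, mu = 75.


rho = 34/75; Var(N) = rho/(1-rho)^2 = 1.52

1.52


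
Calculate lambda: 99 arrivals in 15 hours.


lambda = total arrivals / time = 99 / 15 = 6.6 per hour

6.6 per hour


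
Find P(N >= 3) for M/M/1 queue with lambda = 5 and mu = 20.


P(N >= 3) = rho^3 = (5/20)^3 = 0.0156

0.0156


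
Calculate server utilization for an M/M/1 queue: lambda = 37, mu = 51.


rho = lambda/mu = 37/51 = 0.7255

0.7255


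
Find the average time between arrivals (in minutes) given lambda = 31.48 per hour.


Mean interarrival time = 60/lambda = 60/31.48 = 1.91 minutes

1.91 minutes


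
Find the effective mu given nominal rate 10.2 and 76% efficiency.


Effective rate = mu * efficiency = 10.2 * 0.76 = 7.75 per hour

7.75 per hour


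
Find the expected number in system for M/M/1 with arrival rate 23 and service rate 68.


rho = 23/68; L = rho/(1-rho) = 0.51

0.51


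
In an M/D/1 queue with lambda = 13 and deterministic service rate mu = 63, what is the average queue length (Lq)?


M/D/1: Lq = rho^2 / (2*(1-rho)) where rho = 13/63; Lq = 0.03

0.03


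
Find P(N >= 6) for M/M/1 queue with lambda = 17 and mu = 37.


P(N >= 6) = rho^6 = (17/37)^6 = 0.0094

0.0094


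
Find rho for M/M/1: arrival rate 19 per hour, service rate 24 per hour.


rho = lambda/mu = 19/24 = 0.7917

0.7917


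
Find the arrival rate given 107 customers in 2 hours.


lambda = total arrivals / time = 107 / 2 = 53.5 per hour

53.5 per hour


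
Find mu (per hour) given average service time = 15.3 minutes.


mu = 60 / avg_service_time = 60 / 15.3 = 3.92 per hour

3.92 per hour


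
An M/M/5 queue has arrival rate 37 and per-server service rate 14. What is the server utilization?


rho = lambda/(c*mu) = 37/(5*14) = 0.5286

0.5286


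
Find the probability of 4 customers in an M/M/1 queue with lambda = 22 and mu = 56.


rho = 22/56; P(n) = (1-rho)*rho^n = (1-22/56)*(22/56)^4 = 0.0145

0.0145


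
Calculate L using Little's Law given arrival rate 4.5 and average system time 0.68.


L = lambda * W = 4.5 * 0.68 = 3.06

3.06


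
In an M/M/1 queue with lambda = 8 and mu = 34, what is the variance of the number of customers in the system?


rho = 8/34; Var(N) = rho/(1-rho)^2 = 0.4

0.4


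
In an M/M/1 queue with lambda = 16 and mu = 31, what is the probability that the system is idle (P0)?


P0 = 1 - rho = 1 - 16/31 = 0.4839

0.4839


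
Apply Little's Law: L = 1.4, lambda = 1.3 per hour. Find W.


W = L / lambda = 1.4 / 1.3 = 1.0769 hours

1.0769 hours


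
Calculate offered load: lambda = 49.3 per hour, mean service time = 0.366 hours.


Offered load a = lambda * E[S] = 49.3 * 0.366 = 18.04 Erlangs

18.04 Erlangs


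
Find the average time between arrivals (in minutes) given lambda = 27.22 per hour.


Mean interarrival time = 60/lambda = 60/27.22 = 2.2 minutes

2.2 minutes


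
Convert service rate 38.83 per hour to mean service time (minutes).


Mean service time = 60/mu = 60/38.83 = 1.55 minutes

1.55 minutes


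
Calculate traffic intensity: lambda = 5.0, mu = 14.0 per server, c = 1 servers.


rho = lambda / (c * mu) = 5.0 / (1 * 14.0) = 0.3571

0.3571


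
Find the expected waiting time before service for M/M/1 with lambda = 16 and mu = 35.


rho = 16/35; Wq = rho/(mu - lambda) = 0.0241 hours

0.0241 hours


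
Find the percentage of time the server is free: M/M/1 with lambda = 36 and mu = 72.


Idle fraction = (1 - rho) * 100 = (1 - 36/72) * 100 = 50.0%

50.0%


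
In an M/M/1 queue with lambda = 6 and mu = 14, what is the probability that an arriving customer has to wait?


P(wait) = rho = lambda/mu = 6/14 = 0.4286

0.4286


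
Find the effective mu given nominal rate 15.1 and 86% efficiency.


Effective rate = mu * efficiency = 15.1 * 0.86 = 12.99 per hour

12.99 per hour


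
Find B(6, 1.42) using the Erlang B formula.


B(N,A) = (A^N/N!) / sum(A^k/k!, k=0..N) with N=6, A=1.42 = 0.0028

0.0028


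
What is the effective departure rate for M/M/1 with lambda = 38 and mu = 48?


For a stable queue (lambda < mu), throughput = lambda = 38 per hour

38 per hour


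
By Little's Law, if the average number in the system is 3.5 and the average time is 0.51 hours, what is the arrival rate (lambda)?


lambda = L / W = 3.5 / 0.51 = 6.86 per hour

6.86 per hour


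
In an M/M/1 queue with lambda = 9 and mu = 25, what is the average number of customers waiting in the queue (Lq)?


rho = 9/25; Lq = rho^2/(1-rho) = 0.2

0.2


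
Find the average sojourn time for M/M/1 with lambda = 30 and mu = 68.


W = 1/(mu - lambda) = 1/(68 - 30) = 0.0263 hours

0.0263 hours


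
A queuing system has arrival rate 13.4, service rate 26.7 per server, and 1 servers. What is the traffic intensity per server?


rho = lambda / (c * mu) = 13.4 / (1 * 26.7) = 0.5019

0.5019


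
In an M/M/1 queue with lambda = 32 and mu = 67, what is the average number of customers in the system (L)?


rho = 32/67; L = rho/(1-rho) = 0.91

0.91


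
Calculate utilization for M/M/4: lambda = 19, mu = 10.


rho = lambda/(c*mu) = 19/(4*10) = 0.475

0.475


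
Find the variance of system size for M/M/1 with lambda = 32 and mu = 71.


rho = 32/71; Var(N) = rho/(1-rho)^2 = 1.49

1.49


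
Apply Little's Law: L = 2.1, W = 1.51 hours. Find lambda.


lambda = L / W = 2.1 / 1.51 = 1.39 per hour

1.39 per hour


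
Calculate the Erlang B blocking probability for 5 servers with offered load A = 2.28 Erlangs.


B(N,A) = (A^N/N!) / sum(A^k/k!, k=0..N) with N=5, A=2.28 = 0.0541

0.0541


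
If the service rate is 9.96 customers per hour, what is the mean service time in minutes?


Mean service time = 60/mu = 60/9.96 = 6.02 minutes

6.02 minutes


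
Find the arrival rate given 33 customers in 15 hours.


lambda = total arrivals / time = 33 / 15 = 2.2 per hour

2.2 per hour


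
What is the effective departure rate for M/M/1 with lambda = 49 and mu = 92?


For a stable queue (lambda < mu), throughput = lambda = 49 per hour

49 per hour


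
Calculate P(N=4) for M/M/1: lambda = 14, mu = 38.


rho = 14/38; P(n) = (1-rho)*rho^n = (1-14/38)*(14/38)^4 = 0.0116

0.0116


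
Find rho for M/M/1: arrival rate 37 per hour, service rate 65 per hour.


rho = lambda/mu = 37/65 = 0.5692

0.5692


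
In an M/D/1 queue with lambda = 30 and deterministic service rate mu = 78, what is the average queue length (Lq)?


M/D/1: Lq = rho^2 / (2*(1-rho)) where rho = 30/78; Lq = 0.12

0.12


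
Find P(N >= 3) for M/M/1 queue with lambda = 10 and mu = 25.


P(N >= 3) = rho^3 = (10/25)^3 = 0.064

0.064


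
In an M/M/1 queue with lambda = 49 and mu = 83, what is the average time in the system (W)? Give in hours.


W = 1/(mu - lambda) = 1/(83 - 49) = 0.0294 hours

0.0294 hours


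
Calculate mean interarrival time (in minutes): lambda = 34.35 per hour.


Mean interarrival time = 60/lambda = 60/34.35 = 1.75 minutes

1.75 minutes


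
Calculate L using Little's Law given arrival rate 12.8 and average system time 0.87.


L = lambda * W = 12.8 * 0.87 = 11.14

11.14


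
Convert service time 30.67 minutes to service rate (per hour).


mu = 60 / avg_service_time = 60 / 30.67 = 1.96 per hour

1.96 per hour


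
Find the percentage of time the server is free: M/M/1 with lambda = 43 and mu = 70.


Idle fraction = (1 - rho) * 100 = (1 - 43/70) * 100 = 38.6%

38.6%


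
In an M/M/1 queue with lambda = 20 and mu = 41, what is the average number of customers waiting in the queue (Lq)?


rho = 20/41; Lq = rho^2/(1-rho) = 0.46

0.46


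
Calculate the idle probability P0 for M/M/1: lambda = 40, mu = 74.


P0 = 1 - rho = 1 - 40/74 = 0.4595

0.4595


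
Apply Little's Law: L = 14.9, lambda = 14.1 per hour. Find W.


W = L / lambda = 14.9 / 14.1 = 1.0567 hours

1.0567 hours


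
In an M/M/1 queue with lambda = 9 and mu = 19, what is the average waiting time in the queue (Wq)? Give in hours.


rho = 9/19; Wq = rho/(mu - lambda) = 0.0474 hours

0.0474 hours
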